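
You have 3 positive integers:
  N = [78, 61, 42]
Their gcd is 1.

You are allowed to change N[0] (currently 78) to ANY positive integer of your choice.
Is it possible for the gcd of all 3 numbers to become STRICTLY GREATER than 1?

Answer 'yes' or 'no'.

Answer: no

Derivation:
Current gcd = 1
gcd of all OTHER numbers (without N[0]=78): gcd([61, 42]) = 1
The new gcd after any change is gcd(1, new_value).
This can be at most 1.
Since 1 = old gcd 1, the gcd can only stay the same or decrease.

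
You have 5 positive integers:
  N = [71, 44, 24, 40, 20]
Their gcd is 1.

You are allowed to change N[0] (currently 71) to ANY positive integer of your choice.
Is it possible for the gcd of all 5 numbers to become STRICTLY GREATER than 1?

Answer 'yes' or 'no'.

Answer: yes

Derivation:
Current gcd = 1
gcd of all OTHER numbers (without N[0]=71): gcd([44, 24, 40, 20]) = 4
The new gcd after any change is gcd(4, new_value).
This can be at most 4.
Since 4 > old gcd 1, the gcd CAN increase (e.g., set N[0] = 4).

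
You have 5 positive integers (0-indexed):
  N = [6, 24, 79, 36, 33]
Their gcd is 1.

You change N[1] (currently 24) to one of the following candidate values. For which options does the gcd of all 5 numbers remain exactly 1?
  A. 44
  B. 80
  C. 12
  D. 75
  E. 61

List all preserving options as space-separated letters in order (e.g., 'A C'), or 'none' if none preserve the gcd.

Old gcd = 1; gcd of others (without N[1]) = 1
New gcd for candidate v: gcd(1, v). Preserves old gcd iff gcd(1, v) = 1.
  Option A: v=44, gcd(1,44)=1 -> preserves
  Option B: v=80, gcd(1,80)=1 -> preserves
  Option C: v=12, gcd(1,12)=1 -> preserves
  Option D: v=75, gcd(1,75)=1 -> preserves
  Option E: v=61, gcd(1,61)=1 -> preserves

Answer: A B C D E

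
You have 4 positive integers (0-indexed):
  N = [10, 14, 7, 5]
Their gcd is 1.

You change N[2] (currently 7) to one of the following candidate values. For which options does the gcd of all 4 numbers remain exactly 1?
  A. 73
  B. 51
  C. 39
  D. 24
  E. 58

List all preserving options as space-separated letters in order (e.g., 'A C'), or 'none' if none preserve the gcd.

Answer: A B C D E

Derivation:
Old gcd = 1; gcd of others (without N[2]) = 1
New gcd for candidate v: gcd(1, v). Preserves old gcd iff gcd(1, v) = 1.
  Option A: v=73, gcd(1,73)=1 -> preserves
  Option B: v=51, gcd(1,51)=1 -> preserves
  Option C: v=39, gcd(1,39)=1 -> preserves
  Option D: v=24, gcd(1,24)=1 -> preserves
  Option E: v=58, gcd(1,58)=1 -> preserves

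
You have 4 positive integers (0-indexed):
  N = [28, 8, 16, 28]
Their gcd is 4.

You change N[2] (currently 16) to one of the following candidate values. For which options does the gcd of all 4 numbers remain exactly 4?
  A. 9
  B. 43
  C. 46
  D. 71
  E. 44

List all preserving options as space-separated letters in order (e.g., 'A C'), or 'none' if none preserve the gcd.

Old gcd = 4; gcd of others (without N[2]) = 4
New gcd for candidate v: gcd(4, v). Preserves old gcd iff gcd(4, v) = 4.
  Option A: v=9, gcd(4,9)=1 -> changes
  Option B: v=43, gcd(4,43)=1 -> changes
  Option C: v=46, gcd(4,46)=2 -> changes
  Option D: v=71, gcd(4,71)=1 -> changes
  Option E: v=44, gcd(4,44)=4 -> preserves

Answer: E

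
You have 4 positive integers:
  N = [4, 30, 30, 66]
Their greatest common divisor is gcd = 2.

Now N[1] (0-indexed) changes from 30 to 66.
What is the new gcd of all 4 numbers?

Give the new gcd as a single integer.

Answer: 2

Derivation:
Numbers: [4, 30, 30, 66], gcd = 2
Change: index 1, 30 -> 66
gcd of the OTHER numbers (without index 1): gcd([4, 30, 66]) = 2
New gcd = gcd(g_others, new_val) = gcd(2, 66) = 2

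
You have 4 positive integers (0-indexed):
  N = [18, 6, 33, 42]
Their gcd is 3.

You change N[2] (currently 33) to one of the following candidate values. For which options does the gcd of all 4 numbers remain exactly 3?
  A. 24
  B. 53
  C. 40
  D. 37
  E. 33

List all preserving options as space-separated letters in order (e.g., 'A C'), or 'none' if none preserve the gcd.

Old gcd = 3; gcd of others (without N[2]) = 6
New gcd for candidate v: gcd(6, v). Preserves old gcd iff gcd(6, v) = 3.
  Option A: v=24, gcd(6,24)=6 -> changes
  Option B: v=53, gcd(6,53)=1 -> changes
  Option C: v=40, gcd(6,40)=2 -> changes
  Option D: v=37, gcd(6,37)=1 -> changes
  Option E: v=33, gcd(6,33)=3 -> preserves

Answer: E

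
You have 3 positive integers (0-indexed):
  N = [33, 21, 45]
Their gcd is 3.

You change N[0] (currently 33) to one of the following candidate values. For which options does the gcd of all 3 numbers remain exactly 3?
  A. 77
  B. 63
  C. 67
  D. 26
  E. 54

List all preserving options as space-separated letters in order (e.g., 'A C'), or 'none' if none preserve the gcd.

Old gcd = 3; gcd of others (without N[0]) = 3
New gcd for candidate v: gcd(3, v). Preserves old gcd iff gcd(3, v) = 3.
  Option A: v=77, gcd(3,77)=1 -> changes
  Option B: v=63, gcd(3,63)=3 -> preserves
  Option C: v=67, gcd(3,67)=1 -> changes
  Option D: v=26, gcd(3,26)=1 -> changes
  Option E: v=54, gcd(3,54)=3 -> preserves

Answer: B E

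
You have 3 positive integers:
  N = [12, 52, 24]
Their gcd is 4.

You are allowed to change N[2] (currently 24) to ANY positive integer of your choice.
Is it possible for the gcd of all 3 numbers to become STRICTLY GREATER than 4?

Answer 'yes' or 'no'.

Current gcd = 4
gcd of all OTHER numbers (without N[2]=24): gcd([12, 52]) = 4
The new gcd after any change is gcd(4, new_value).
This can be at most 4.
Since 4 = old gcd 4, the gcd can only stay the same or decrease.

Answer: no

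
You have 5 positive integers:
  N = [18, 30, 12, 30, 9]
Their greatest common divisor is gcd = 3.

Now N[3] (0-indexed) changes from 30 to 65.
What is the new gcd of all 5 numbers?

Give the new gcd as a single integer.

Answer: 1

Derivation:
Numbers: [18, 30, 12, 30, 9], gcd = 3
Change: index 3, 30 -> 65
gcd of the OTHER numbers (without index 3): gcd([18, 30, 12, 9]) = 3
New gcd = gcd(g_others, new_val) = gcd(3, 65) = 1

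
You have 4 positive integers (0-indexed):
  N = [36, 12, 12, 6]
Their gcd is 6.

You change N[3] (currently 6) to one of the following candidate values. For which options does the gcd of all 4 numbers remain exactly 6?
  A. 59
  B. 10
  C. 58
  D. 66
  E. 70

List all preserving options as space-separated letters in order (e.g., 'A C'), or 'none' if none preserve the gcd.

Answer: D

Derivation:
Old gcd = 6; gcd of others (without N[3]) = 12
New gcd for candidate v: gcd(12, v). Preserves old gcd iff gcd(12, v) = 6.
  Option A: v=59, gcd(12,59)=1 -> changes
  Option B: v=10, gcd(12,10)=2 -> changes
  Option C: v=58, gcd(12,58)=2 -> changes
  Option D: v=66, gcd(12,66)=6 -> preserves
  Option E: v=70, gcd(12,70)=2 -> changes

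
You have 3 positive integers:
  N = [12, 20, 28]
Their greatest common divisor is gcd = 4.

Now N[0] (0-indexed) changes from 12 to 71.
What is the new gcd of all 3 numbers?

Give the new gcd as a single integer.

Numbers: [12, 20, 28], gcd = 4
Change: index 0, 12 -> 71
gcd of the OTHER numbers (without index 0): gcd([20, 28]) = 4
New gcd = gcd(g_others, new_val) = gcd(4, 71) = 1

Answer: 1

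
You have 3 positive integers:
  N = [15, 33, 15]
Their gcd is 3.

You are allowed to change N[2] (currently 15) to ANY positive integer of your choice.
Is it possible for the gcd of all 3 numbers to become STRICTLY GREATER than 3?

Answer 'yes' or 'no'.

Current gcd = 3
gcd of all OTHER numbers (without N[2]=15): gcd([15, 33]) = 3
The new gcd after any change is gcd(3, new_value).
This can be at most 3.
Since 3 = old gcd 3, the gcd can only stay the same or decrease.

Answer: no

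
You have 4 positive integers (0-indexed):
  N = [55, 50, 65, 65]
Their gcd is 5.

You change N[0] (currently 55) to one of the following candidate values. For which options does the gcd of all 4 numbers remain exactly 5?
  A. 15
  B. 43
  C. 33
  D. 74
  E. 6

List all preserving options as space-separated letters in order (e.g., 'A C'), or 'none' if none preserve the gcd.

Answer: A

Derivation:
Old gcd = 5; gcd of others (without N[0]) = 5
New gcd for candidate v: gcd(5, v). Preserves old gcd iff gcd(5, v) = 5.
  Option A: v=15, gcd(5,15)=5 -> preserves
  Option B: v=43, gcd(5,43)=1 -> changes
  Option C: v=33, gcd(5,33)=1 -> changes
  Option D: v=74, gcd(5,74)=1 -> changes
  Option E: v=6, gcd(5,6)=1 -> changes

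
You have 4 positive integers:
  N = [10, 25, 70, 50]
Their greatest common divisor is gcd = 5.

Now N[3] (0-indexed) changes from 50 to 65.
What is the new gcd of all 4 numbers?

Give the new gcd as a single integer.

Numbers: [10, 25, 70, 50], gcd = 5
Change: index 3, 50 -> 65
gcd of the OTHER numbers (without index 3): gcd([10, 25, 70]) = 5
New gcd = gcd(g_others, new_val) = gcd(5, 65) = 5

Answer: 5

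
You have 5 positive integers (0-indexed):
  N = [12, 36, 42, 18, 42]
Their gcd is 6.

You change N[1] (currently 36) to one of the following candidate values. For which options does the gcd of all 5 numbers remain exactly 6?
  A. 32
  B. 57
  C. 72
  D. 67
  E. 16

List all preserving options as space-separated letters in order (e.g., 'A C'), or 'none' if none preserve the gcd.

Answer: C

Derivation:
Old gcd = 6; gcd of others (without N[1]) = 6
New gcd for candidate v: gcd(6, v). Preserves old gcd iff gcd(6, v) = 6.
  Option A: v=32, gcd(6,32)=2 -> changes
  Option B: v=57, gcd(6,57)=3 -> changes
  Option C: v=72, gcd(6,72)=6 -> preserves
  Option D: v=67, gcd(6,67)=1 -> changes
  Option E: v=16, gcd(6,16)=2 -> changes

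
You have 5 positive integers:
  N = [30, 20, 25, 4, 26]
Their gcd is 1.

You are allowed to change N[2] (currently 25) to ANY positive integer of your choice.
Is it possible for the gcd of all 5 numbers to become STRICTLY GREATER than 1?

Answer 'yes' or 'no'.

Answer: yes

Derivation:
Current gcd = 1
gcd of all OTHER numbers (without N[2]=25): gcd([30, 20, 4, 26]) = 2
The new gcd after any change is gcd(2, new_value).
This can be at most 2.
Since 2 > old gcd 1, the gcd CAN increase (e.g., set N[2] = 2).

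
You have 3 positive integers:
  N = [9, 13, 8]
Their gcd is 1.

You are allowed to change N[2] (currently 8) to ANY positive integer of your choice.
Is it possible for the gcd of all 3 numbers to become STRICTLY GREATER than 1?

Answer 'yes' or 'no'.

Answer: no

Derivation:
Current gcd = 1
gcd of all OTHER numbers (without N[2]=8): gcd([9, 13]) = 1
The new gcd after any change is gcd(1, new_value).
This can be at most 1.
Since 1 = old gcd 1, the gcd can only stay the same or decrease.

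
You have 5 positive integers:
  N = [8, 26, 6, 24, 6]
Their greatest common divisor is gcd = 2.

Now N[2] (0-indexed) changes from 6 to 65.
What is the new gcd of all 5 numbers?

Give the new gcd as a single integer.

Answer: 1

Derivation:
Numbers: [8, 26, 6, 24, 6], gcd = 2
Change: index 2, 6 -> 65
gcd of the OTHER numbers (without index 2): gcd([8, 26, 24, 6]) = 2
New gcd = gcd(g_others, new_val) = gcd(2, 65) = 1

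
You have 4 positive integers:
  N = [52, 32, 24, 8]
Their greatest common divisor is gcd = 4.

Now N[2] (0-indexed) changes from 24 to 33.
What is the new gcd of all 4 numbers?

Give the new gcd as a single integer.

Answer: 1

Derivation:
Numbers: [52, 32, 24, 8], gcd = 4
Change: index 2, 24 -> 33
gcd of the OTHER numbers (without index 2): gcd([52, 32, 8]) = 4
New gcd = gcd(g_others, new_val) = gcd(4, 33) = 1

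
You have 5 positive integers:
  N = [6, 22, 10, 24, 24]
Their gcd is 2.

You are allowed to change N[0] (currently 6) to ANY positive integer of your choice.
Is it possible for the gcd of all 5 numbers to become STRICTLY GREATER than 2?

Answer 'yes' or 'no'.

Current gcd = 2
gcd of all OTHER numbers (without N[0]=6): gcd([22, 10, 24, 24]) = 2
The new gcd after any change is gcd(2, new_value).
This can be at most 2.
Since 2 = old gcd 2, the gcd can only stay the same or decrease.

Answer: no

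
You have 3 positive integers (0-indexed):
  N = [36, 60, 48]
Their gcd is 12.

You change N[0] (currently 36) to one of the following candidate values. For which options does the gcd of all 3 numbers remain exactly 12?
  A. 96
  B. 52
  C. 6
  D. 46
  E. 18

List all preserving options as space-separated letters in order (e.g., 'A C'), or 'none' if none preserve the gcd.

Old gcd = 12; gcd of others (without N[0]) = 12
New gcd for candidate v: gcd(12, v). Preserves old gcd iff gcd(12, v) = 12.
  Option A: v=96, gcd(12,96)=12 -> preserves
  Option B: v=52, gcd(12,52)=4 -> changes
  Option C: v=6, gcd(12,6)=6 -> changes
  Option D: v=46, gcd(12,46)=2 -> changes
  Option E: v=18, gcd(12,18)=6 -> changes

Answer: A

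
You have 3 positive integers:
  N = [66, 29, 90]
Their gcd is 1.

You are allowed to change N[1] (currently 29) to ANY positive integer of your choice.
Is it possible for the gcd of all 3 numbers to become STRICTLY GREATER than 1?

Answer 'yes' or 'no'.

Answer: yes

Derivation:
Current gcd = 1
gcd of all OTHER numbers (without N[1]=29): gcd([66, 90]) = 6
The new gcd after any change is gcd(6, new_value).
This can be at most 6.
Since 6 > old gcd 1, the gcd CAN increase (e.g., set N[1] = 6).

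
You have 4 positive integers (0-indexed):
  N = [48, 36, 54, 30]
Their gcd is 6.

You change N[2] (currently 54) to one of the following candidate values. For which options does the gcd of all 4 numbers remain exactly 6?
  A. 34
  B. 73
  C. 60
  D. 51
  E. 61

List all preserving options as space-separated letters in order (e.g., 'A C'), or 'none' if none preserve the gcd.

Answer: C

Derivation:
Old gcd = 6; gcd of others (without N[2]) = 6
New gcd for candidate v: gcd(6, v). Preserves old gcd iff gcd(6, v) = 6.
  Option A: v=34, gcd(6,34)=2 -> changes
  Option B: v=73, gcd(6,73)=1 -> changes
  Option C: v=60, gcd(6,60)=6 -> preserves
  Option D: v=51, gcd(6,51)=3 -> changes
  Option E: v=61, gcd(6,61)=1 -> changes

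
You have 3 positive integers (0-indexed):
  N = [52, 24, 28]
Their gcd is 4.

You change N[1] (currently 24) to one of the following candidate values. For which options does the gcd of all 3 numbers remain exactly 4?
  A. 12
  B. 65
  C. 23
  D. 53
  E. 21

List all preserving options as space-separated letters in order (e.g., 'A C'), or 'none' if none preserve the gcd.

Answer: A

Derivation:
Old gcd = 4; gcd of others (without N[1]) = 4
New gcd for candidate v: gcd(4, v). Preserves old gcd iff gcd(4, v) = 4.
  Option A: v=12, gcd(4,12)=4 -> preserves
  Option B: v=65, gcd(4,65)=1 -> changes
  Option C: v=23, gcd(4,23)=1 -> changes
  Option D: v=53, gcd(4,53)=1 -> changes
  Option E: v=21, gcd(4,21)=1 -> changes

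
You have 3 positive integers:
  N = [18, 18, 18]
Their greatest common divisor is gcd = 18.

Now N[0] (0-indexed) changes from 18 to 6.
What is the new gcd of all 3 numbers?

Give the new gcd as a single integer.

Answer: 6

Derivation:
Numbers: [18, 18, 18], gcd = 18
Change: index 0, 18 -> 6
gcd of the OTHER numbers (without index 0): gcd([18, 18]) = 18
New gcd = gcd(g_others, new_val) = gcd(18, 6) = 6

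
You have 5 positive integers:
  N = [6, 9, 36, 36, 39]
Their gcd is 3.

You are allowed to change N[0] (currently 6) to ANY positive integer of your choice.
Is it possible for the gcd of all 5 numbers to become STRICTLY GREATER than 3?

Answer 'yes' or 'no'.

Answer: no

Derivation:
Current gcd = 3
gcd of all OTHER numbers (without N[0]=6): gcd([9, 36, 36, 39]) = 3
The new gcd after any change is gcd(3, new_value).
This can be at most 3.
Since 3 = old gcd 3, the gcd can only stay the same or decrease.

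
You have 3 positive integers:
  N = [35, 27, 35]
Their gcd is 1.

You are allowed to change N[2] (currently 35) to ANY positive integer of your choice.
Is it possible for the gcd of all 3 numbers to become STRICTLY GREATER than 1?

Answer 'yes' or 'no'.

Current gcd = 1
gcd of all OTHER numbers (without N[2]=35): gcd([35, 27]) = 1
The new gcd after any change is gcd(1, new_value).
This can be at most 1.
Since 1 = old gcd 1, the gcd can only stay the same or decrease.

Answer: no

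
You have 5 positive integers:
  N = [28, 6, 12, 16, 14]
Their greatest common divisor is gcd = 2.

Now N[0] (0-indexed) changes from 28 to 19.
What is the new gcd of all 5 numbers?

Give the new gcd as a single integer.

Answer: 1

Derivation:
Numbers: [28, 6, 12, 16, 14], gcd = 2
Change: index 0, 28 -> 19
gcd of the OTHER numbers (without index 0): gcd([6, 12, 16, 14]) = 2
New gcd = gcd(g_others, new_val) = gcd(2, 19) = 1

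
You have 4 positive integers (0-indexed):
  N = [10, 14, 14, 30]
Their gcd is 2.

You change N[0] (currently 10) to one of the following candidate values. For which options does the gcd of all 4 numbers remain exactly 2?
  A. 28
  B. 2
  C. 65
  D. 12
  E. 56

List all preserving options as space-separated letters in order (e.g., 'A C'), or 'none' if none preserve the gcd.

Old gcd = 2; gcd of others (without N[0]) = 2
New gcd for candidate v: gcd(2, v). Preserves old gcd iff gcd(2, v) = 2.
  Option A: v=28, gcd(2,28)=2 -> preserves
  Option B: v=2, gcd(2,2)=2 -> preserves
  Option C: v=65, gcd(2,65)=1 -> changes
  Option D: v=12, gcd(2,12)=2 -> preserves
  Option E: v=56, gcd(2,56)=2 -> preserves

Answer: A B D E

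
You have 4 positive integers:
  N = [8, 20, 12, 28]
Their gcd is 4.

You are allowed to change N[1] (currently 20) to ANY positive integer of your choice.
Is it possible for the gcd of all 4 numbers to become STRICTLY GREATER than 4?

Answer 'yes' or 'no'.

Current gcd = 4
gcd of all OTHER numbers (without N[1]=20): gcd([8, 12, 28]) = 4
The new gcd after any change is gcd(4, new_value).
This can be at most 4.
Since 4 = old gcd 4, the gcd can only stay the same or decrease.

Answer: no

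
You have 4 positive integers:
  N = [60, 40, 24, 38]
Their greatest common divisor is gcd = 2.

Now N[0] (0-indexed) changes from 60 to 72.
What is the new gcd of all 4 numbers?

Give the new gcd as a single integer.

Answer: 2

Derivation:
Numbers: [60, 40, 24, 38], gcd = 2
Change: index 0, 60 -> 72
gcd of the OTHER numbers (without index 0): gcd([40, 24, 38]) = 2
New gcd = gcd(g_others, new_val) = gcd(2, 72) = 2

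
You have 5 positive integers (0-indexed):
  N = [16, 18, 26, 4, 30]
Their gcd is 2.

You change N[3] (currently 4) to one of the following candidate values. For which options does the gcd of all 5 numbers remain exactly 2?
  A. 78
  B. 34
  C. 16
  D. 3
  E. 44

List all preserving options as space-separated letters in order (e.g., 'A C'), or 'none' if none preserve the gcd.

Old gcd = 2; gcd of others (without N[3]) = 2
New gcd for candidate v: gcd(2, v). Preserves old gcd iff gcd(2, v) = 2.
  Option A: v=78, gcd(2,78)=2 -> preserves
  Option B: v=34, gcd(2,34)=2 -> preserves
  Option C: v=16, gcd(2,16)=2 -> preserves
  Option D: v=3, gcd(2,3)=1 -> changes
  Option E: v=44, gcd(2,44)=2 -> preserves

Answer: A B C E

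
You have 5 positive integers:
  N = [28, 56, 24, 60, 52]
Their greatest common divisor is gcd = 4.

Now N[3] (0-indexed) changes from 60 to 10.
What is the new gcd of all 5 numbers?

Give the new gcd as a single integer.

Numbers: [28, 56, 24, 60, 52], gcd = 4
Change: index 3, 60 -> 10
gcd of the OTHER numbers (without index 3): gcd([28, 56, 24, 52]) = 4
New gcd = gcd(g_others, new_val) = gcd(4, 10) = 2

Answer: 2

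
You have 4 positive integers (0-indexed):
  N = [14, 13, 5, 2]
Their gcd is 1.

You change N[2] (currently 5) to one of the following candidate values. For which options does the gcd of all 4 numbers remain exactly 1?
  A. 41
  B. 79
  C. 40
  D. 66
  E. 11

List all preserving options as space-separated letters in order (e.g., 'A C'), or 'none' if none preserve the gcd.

Old gcd = 1; gcd of others (without N[2]) = 1
New gcd for candidate v: gcd(1, v). Preserves old gcd iff gcd(1, v) = 1.
  Option A: v=41, gcd(1,41)=1 -> preserves
  Option B: v=79, gcd(1,79)=1 -> preserves
  Option C: v=40, gcd(1,40)=1 -> preserves
  Option D: v=66, gcd(1,66)=1 -> preserves
  Option E: v=11, gcd(1,11)=1 -> preserves

Answer: A B C D E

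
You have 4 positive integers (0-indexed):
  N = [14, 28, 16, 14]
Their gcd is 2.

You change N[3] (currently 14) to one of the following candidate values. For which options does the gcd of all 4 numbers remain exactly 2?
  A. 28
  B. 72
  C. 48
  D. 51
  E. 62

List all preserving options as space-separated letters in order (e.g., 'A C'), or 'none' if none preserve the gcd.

Answer: A B C E

Derivation:
Old gcd = 2; gcd of others (without N[3]) = 2
New gcd for candidate v: gcd(2, v). Preserves old gcd iff gcd(2, v) = 2.
  Option A: v=28, gcd(2,28)=2 -> preserves
  Option B: v=72, gcd(2,72)=2 -> preserves
  Option C: v=48, gcd(2,48)=2 -> preserves
  Option D: v=51, gcd(2,51)=1 -> changes
  Option E: v=62, gcd(2,62)=2 -> preserves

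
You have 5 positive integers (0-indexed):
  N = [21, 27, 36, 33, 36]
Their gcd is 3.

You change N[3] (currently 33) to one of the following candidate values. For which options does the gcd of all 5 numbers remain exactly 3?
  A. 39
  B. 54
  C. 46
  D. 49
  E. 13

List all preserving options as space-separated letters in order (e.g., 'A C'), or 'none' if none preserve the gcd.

Answer: A B

Derivation:
Old gcd = 3; gcd of others (without N[3]) = 3
New gcd for candidate v: gcd(3, v). Preserves old gcd iff gcd(3, v) = 3.
  Option A: v=39, gcd(3,39)=3 -> preserves
  Option B: v=54, gcd(3,54)=3 -> preserves
  Option C: v=46, gcd(3,46)=1 -> changes
  Option D: v=49, gcd(3,49)=1 -> changes
  Option E: v=13, gcd(3,13)=1 -> changes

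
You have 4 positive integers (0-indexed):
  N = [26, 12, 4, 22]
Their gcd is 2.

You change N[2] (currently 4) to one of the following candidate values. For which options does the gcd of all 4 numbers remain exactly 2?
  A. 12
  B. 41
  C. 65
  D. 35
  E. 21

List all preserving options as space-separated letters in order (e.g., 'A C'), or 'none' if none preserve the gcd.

Old gcd = 2; gcd of others (without N[2]) = 2
New gcd for candidate v: gcd(2, v). Preserves old gcd iff gcd(2, v) = 2.
  Option A: v=12, gcd(2,12)=2 -> preserves
  Option B: v=41, gcd(2,41)=1 -> changes
  Option C: v=65, gcd(2,65)=1 -> changes
  Option D: v=35, gcd(2,35)=1 -> changes
  Option E: v=21, gcd(2,21)=1 -> changes

Answer: A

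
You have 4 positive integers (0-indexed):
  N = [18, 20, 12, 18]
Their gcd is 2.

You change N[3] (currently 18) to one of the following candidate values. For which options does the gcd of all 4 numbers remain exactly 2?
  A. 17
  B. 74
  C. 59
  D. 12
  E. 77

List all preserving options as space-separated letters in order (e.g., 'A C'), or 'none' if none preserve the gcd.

Answer: B D

Derivation:
Old gcd = 2; gcd of others (without N[3]) = 2
New gcd for candidate v: gcd(2, v). Preserves old gcd iff gcd(2, v) = 2.
  Option A: v=17, gcd(2,17)=1 -> changes
  Option B: v=74, gcd(2,74)=2 -> preserves
  Option C: v=59, gcd(2,59)=1 -> changes
  Option D: v=12, gcd(2,12)=2 -> preserves
  Option E: v=77, gcd(2,77)=1 -> changes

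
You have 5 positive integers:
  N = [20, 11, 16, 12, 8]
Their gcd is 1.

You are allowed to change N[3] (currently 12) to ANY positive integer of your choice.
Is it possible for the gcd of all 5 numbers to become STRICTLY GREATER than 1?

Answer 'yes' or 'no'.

Answer: no

Derivation:
Current gcd = 1
gcd of all OTHER numbers (without N[3]=12): gcd([20, 11, 16, 8]) = 1
The new gcd after any change is gcd(1, new_value).
This can be at most 1.
Since 1 = old gcd 1, the gcd can only stay the same or decrease.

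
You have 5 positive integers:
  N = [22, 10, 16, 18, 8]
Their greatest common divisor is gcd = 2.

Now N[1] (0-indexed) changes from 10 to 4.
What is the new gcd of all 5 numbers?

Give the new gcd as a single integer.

Answer: 2

Derivation:
Numbers: [22, 10, 16, 18, 8], gcd = 2
Change: index 1, 10 -> 4
gcd of the OTHER numbers (without index 1): gcd([22, 16, 18, 8]) = 2
New gcd = gcd(g_others, new_val) = gcd(2, 4) = 2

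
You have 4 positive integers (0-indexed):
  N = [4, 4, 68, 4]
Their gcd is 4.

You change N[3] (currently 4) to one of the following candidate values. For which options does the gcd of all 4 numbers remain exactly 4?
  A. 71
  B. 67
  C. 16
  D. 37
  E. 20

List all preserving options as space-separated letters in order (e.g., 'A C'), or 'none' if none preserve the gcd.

Old gcd = 4; gcd of others (without N[3]) = 4
New gcd for candidate v: gcd(4, v). Preserves old gcd iff gcd(4, v) = 4.
  Option A: v=71, gcd(4,71)=1 -> changes
  Option B: v=67, gcd(4,67)=1 -> changes
  Option C: v=16, gcd(4,16)=4 -> preserves
  Option D: v=37, gcd(4,37)=1 -> changes
  Option E: v=20, gcd(4,20)=4 -> preserves

Answer: C E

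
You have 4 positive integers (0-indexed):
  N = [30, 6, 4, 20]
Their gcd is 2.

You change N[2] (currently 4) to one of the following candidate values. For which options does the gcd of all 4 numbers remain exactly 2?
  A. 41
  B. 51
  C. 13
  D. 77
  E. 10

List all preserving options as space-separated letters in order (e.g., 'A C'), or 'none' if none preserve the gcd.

Old gcd = 2; gcd of others (without N[2]) = 2
New gcd for candidate v: gcd(2, v). Preserves old gcd iff gcd(2, v) = 2.
  Option A: v=41, gcd(2,41)=1 -> changes
  Option B: v=51, gcd(2,51)=1 -> changes
  Option C: v=13, gcd(2,13)=1 -> changes
  Option D: v=77, gcd(2,77)=1 -> changes
  Option E: v=10, gcd(2,10)=2 -> preserves

Answer: E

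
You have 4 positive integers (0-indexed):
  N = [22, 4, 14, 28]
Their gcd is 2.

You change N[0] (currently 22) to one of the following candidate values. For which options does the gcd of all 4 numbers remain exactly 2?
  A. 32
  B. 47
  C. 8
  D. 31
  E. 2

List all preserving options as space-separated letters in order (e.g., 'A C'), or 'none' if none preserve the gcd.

Answer: A C E

Derivation:
Old gcd = 2; gcd of others (without N[0]) = 2
New gcd for candidate v: gcd(2, v). Preserves old gcd iff gcd(2, v) = 2.
  Option A: v=32, gcd(2,32)=2 -> preserves
  Option B: v=47, gcd(2,47)=1 -> changes
  Option C: v=8, gcd(2,8)=2 -> preserves
  Option D: v=31, gcd(2,31)=1 -> changes
  Option E: v=2, gcd(2,2)=2 -> preserves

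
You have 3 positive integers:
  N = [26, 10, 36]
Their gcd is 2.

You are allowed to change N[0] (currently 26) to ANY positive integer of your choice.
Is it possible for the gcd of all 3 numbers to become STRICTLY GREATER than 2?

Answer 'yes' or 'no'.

Answer: no

Derivation:
Current gcd = 2
gcd of all OTHER numbers (without N[0]=26): gcd([10, 36]) = 2
The new gcd after any change is gcd(2, new_value).
This can be at most 2.
Since 2 = old gcd 2, the gcd can only stay the same or decrease.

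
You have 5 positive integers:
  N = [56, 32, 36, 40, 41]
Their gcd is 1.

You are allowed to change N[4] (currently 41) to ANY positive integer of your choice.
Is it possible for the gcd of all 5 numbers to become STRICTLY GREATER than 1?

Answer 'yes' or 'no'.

Current gcd = 1
gcd of all OTHER numbers (without N[4]=41): gcd([56, 32, 36, 40]) = 4
The new gcd after any change is gcd(4, new_value).
This can be at most 4.
Since 4 > old gcd 1, the gcd CAN increase (e.g., set N[4] = 4).

Answer: yes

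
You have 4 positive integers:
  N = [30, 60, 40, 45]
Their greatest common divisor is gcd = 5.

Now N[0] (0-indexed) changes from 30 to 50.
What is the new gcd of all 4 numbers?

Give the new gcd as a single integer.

Numbers: [30, 60, 40, 45], gcd = 5
Change: index 0, 30 -> 50
gcd of the OTHER numbers (without index 0): gcd([60, 40, 45]) = 5
New gcd = gcd(g_others, new_val) = gcd(5, 50) = 5

Answer: 5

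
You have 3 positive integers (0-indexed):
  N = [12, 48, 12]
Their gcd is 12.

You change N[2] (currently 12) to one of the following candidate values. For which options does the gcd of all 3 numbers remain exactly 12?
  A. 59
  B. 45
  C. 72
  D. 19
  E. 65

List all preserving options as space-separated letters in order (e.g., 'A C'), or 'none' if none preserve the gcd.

Answer: C

Derivation:
Old gcd = 12; gcd of others (without N[2]) = 12
New gcd for candidate v: gcd(12, v). Preserves old gcd iff gcd(12, v) = 12.
  Option A: v=59, gcd(12,59)=1 -> changes
  Option B: v=45, gcd(12,45)=3 -> changes
  Option C: v=72, gcd(12,72)=12 -> preserves
  Option D: v=19, gcd(12,19)=1 -> changes
  Option E: v=65, gcd(12,65)=1 -> changes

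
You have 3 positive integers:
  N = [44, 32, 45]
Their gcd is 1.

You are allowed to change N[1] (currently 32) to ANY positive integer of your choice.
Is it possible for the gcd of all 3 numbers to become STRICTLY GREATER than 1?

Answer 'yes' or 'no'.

Current gcd = 1
gcd of all OTHER numbers (without N[1]=32): gcd([44, 45]) = 1
The new gcd after any change is gcd(1, new_value).
This can be at most 1.
Since 1 = old gcd 1, the gcd can only stay the same or decrease.

Answer: no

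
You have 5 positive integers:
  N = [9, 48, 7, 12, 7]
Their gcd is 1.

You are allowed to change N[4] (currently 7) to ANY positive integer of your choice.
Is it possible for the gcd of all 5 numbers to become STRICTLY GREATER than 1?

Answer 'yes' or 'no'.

Current gcd = 1
gcd of all OTHER numbers (without N[4]=7): gcd([9, 48, 7, 12]) = 1
The new gcd after any change is gcd(1, new_value).
This can be at most 1.
Since 1 = old gcd 1, the gcd can only stay the same or decrease.

Answer: no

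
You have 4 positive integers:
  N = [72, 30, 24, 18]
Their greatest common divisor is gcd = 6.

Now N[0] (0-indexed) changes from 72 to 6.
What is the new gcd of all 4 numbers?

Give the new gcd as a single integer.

Answer: 6

Derivation:
Numbers: [72, 30, 24, 18], gcd = 6
Change: index 0, 72 -> 6
gcd of the OTHER numbers (without index 0): gcd([30, 24, 18]) = 6
New gcd = gcd(g_others, new_val) = gcd(6, 6) = 6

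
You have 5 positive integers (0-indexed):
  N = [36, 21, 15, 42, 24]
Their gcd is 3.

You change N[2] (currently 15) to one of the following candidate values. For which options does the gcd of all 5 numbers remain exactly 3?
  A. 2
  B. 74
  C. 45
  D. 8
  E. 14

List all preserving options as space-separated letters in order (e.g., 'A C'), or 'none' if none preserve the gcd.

Old gcd = 3; gcd of others (without N[2]) = 3
New gcd for candidate v: gcd(3, v). Preserves old gcd iff gcd(3, v) = 3.
  Option A: v=2, gcd(3,2)=1 -> changes
  Option B: v=74, gcd(3,74)=1 -> changes
  Option C: v=45, gcd(3,45)=3 -> preserves
  Option D: v=8, gcd(3,8)=1 -> changes
  Option E: v=14, gcd(3,14)=1 -> changes

Answer: C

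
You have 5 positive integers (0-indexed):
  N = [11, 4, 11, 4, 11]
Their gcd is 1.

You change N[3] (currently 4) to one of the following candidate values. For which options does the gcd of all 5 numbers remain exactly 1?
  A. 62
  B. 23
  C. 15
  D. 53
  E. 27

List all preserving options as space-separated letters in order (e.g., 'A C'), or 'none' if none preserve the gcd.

Answer: A B C D E

Derivation:
Old gcd = 1; gcd of others (without N[3]) = 1
New gcd for candidate v: gcd(1, v). Preserves old gcd iff gcd(1, v) = 1.
  Option A: v=62, gcd(1,62)=1 -> preserves
  Option B: v=23, gcd(1,23)=1 -> preserves
  Option C: v=15, gcd(1,15)=1 -> preserves
  Option D: v=53, gcd(1,53)=1 -> preserves
  Option E: v=27, gcd(1,27)=1 -> preserves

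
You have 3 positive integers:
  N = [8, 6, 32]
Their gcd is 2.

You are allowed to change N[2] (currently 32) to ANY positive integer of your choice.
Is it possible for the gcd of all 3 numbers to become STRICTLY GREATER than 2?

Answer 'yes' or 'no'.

Current gcd = 2
gcd of all OTHER numbers (without N[2]=32): gcd([8, 6]) = 2
The new gcd after any change is gcd(2, new_value).
This can be at most 2.
Since 2 = old gcd 2, the gcd can only stay the same or decrease.

Answer: no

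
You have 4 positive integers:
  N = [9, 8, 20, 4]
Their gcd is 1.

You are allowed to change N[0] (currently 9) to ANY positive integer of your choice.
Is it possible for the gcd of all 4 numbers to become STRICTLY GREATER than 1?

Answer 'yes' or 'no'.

Answer: yes

Derivation:
Current gcd = 1
gcd of all OTHER numbers (without N[0]=9): gcd([8, 20, 4]) = 4
The new gcd after any change is gcd(4, new_value).
This can be at most 4.
Since 4 > old gcd 1, the gcd CAN increase (e.g., set N[0] = 4).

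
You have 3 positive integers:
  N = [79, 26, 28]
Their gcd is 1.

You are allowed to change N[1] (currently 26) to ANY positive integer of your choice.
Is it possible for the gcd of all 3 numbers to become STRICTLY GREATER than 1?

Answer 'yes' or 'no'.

Answer: no

Derivation:
Current gcd = 1
gcd of all OTHER numbers (without N[1]=26): gcd([79, 28]) = 1
The new gcd after any change is gcd(1, new_value).
This can be at most 1.
Since 1 = old gcd 1, the gcd can only stay the same or decrease.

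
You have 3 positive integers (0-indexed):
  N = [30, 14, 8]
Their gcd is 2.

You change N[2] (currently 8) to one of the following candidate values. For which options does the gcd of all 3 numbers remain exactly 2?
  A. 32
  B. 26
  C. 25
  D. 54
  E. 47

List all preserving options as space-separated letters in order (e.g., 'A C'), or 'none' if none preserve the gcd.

Answer: A B D

Derivation:
Old gcd = 2; gcd of others (without N[2]) = 2
New gcd for candidate v: gcd(2, v). Preserves old gcd iff gcd(2, v) = 2.
  Option A: v=32, gcd(2,32)=2 -> preserves
  Option B: v=26, gcd(2,26)=2 -> preserves
  Option C: v=25, gcd(2,25)=1 -> changes
  Option D: v=54, gcd(2,54)=2 -> preserves
  Option E: v=47, gcd(2,47)=1 -> changes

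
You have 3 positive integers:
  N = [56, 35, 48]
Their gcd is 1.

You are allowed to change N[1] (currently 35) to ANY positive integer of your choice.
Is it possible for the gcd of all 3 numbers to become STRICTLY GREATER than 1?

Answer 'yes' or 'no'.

Answer: yes

Derivation:
Current gcd = 1
gcd of all OTHER numbers (without N[1]=35): gcd([56, 48]) = 8
The new gcd after any change is gcd(8, new_value).
This can be at most 8.
Since 8 > old gcd 1, the gcd CAN increase (e.g., set N[1] = 8).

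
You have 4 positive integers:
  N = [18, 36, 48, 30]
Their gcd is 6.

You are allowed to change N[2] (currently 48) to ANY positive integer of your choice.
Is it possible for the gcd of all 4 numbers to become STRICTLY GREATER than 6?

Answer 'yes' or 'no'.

Answer: no

Derivation:
Current gcd = 6
gcd of all OTHER numbers (without N[2]=48): gcd([18, 36, 30]) = 6
The new gcd after any change is gcd(6, new_value).
This can be at most 6.
Since 6 = old gcd 6, the gcd can only stay the same or decrease.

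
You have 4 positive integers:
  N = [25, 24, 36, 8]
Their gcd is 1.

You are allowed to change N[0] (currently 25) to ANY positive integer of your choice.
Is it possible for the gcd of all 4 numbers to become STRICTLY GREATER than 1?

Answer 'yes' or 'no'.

Current gcd = 1
gcd of all OTHER numbers (without N[0]=25): gcd([24, 36, 8]) = 4
The new gcd after any change is gcd(4, new_value).
This can be at most 4.
Since 4 > old gcd 1, the gcd CAN increase (e.g., set N[0] = 4).

Answer: yes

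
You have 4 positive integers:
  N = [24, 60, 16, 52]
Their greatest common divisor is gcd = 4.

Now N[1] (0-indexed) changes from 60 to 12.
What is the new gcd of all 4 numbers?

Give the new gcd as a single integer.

Numbers: [24, 60, 16, 52], gcd = 4
Change: index 1, 60 -> 12
gcd of the OTHER numbers (without index 1): gcd([24, 16, 52]) = 4
New gcd = gcd(g_others, new_val) = gcd(4, 12) = 4

Answer: 4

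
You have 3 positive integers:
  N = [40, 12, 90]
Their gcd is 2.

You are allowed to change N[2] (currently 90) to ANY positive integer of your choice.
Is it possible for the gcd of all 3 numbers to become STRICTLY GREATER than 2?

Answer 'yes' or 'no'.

Answer: yes

Derivation:
Current gcd = 2
gcd of all OTHER numbers (without N[2]=90): gcd([40, 12]) = 4
The new gcd after any change is gcd(4, new_value).
This can be at most 4.
Since 4 > old gcd 2, the gcd CAN increase (e.g., set N[2] = 4).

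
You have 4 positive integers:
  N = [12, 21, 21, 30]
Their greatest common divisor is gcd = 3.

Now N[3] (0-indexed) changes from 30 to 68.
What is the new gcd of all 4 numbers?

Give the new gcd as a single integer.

Answer: 1

Derivation:
Numbers: [12, 21, 21, 30], gcd = 3
Change: index 3, 30 -> 68
gcd of the OTHER numbers (without index 3): gcd([12, 21, 21]) = 3
New gcd = gcd(g_others, new_val) = gcd(3, 68) = 1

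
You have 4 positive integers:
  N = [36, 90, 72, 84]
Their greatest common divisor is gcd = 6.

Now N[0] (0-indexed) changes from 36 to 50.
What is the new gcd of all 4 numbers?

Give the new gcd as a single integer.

Numbers: [36, 90, 72, 84], gcd = 6
Change: index 0, 36 -> 50
gcd of the OTHER numbers (without index 0): gcd([90, 72, 84]) = 6
New gcd = gcd(g_others, new_val) = gcd(6, 50) = 2

Answer: 2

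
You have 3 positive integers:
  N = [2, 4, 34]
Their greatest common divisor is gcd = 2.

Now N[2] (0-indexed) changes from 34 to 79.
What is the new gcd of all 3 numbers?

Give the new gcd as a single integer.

Answer: 1

Derivation:
Numbers: [2, 4, 34], gcd = 2
Change: index 2, 34 -> 79
gcd of the OTHER numbers (without index 2): gcd([2, 4]) = 2
New gcd = gcd(g_others, new_val) = gcd(2, 79) = 1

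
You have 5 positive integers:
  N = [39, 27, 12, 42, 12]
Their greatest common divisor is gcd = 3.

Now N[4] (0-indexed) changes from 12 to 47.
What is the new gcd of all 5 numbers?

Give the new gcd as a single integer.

Numbers: [39, 27, 12, 42, 12], gcd = 3
Change: index 4, 12 -> 47
gcd of the OTHER numbers (without index 4): gcd([39, 27, 12, 42]) = 3
New gcd = gcd(g_others, new_val) = gcd(3, 47) = 1

Answer: 1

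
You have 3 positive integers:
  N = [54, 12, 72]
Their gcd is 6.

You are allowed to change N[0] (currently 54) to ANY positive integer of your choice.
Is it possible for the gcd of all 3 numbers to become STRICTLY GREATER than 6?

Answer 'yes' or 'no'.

Answer: yes

Derivation:
Current gcd = 6
gcd of all OTHER numbers (without N[0]=54): gcd([12, 72]) = 12
The new gcd after any change is gcd(12, new_value).
This can be at most 12.
Since 12 > old gcd 6, the gcd CAN increase (e.g., set N[0] = 12).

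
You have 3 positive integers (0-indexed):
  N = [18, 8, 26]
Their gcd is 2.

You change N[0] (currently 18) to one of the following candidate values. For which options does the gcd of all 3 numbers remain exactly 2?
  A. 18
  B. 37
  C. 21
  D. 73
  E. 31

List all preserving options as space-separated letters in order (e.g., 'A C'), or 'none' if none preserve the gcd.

Answer: A

Derivation:
Old gcd = 2; gcd of others (without N[0]) = 2
New gcd for candidate v: gcd(2, v). Preserves old gcd iff gcd(2, v) = 2.
  Option A: v=18, gcd(2,18)=2 -> preserves
  Option B: v=37, gcd(2,37)=1 -> changes
  Option C: v=21, gcd(2,21)=1 -> changes
  Option D: v=73, gcd(2,73)=1 -> changes
  Option E: v=31, gcd(2,31)=1 -> changes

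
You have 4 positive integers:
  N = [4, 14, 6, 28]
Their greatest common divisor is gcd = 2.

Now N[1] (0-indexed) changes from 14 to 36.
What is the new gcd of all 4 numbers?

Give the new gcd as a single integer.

Answer: 2

Derivation:
Numbers: [4, 14, 6, 28], gcd = 2
Change: index 1, 14 -> 36
gcd of the OTHER numbers (without index 1): gcd([4, 6, 28]) = 2
New gcd = gcd(g_others, new_val) = gcd(2, 36) = 2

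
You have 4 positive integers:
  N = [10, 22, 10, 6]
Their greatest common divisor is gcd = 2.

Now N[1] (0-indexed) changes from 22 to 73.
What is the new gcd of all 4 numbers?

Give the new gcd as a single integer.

Answer: 1

Derivation:
Numbers: [10, 22, 10, 6], gcd = 2
Change: index 1, 22 -> 73
gcd of the OTHER numbers (without index 1): gcd([10, 10, 6]) = 2
New gcd = gcd(g_others, new_val) = gcd(2, 73) = 1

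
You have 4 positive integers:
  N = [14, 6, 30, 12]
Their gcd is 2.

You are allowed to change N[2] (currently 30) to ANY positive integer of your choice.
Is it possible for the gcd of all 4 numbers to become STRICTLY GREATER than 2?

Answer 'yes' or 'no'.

Answer: no

Derivation:
Current gcd = 2
gcd of all OTHER numbers (without N[2]=30): gcd([14, 6, 12]) = 2
The new gcd after any change is gcd(2, new_value).
This can be at most 2.
Since 2 = old gcd 2, the gcd can only stay the same or decrease.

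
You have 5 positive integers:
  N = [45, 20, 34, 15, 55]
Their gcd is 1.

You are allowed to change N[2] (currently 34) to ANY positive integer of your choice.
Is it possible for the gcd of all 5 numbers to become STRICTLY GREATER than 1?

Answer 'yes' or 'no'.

Answer: yes

Derivation:
Current gcd = 1
gcd of all OTHER numbers (without N[2]=34): gcd([45, 20, 15, 55]) = 5
The new gcd after any change is gcd(5, new_value).
This can be at most 5.
Since 5 > old gcd 1, the gcd CAN increase (e.g., set N[2] = 5).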